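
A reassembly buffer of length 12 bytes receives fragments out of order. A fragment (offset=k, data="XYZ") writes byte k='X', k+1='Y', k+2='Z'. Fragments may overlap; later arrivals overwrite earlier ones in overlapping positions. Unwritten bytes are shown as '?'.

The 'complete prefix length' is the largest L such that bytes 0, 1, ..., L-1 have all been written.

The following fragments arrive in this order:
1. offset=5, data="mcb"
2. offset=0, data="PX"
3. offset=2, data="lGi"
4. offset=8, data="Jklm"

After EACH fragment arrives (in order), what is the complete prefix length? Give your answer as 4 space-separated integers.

Fragment 1: offset=5 data="mcb" -> buffer=?????mcb???? -> prefix_len=0
Fragment 2: offset=0 data="PX" -> buffer=PX???mcb???? -> prefix_len=2
Fragment 3: offset=2 data="lGi" -> buffer=PXlGimcb???? -> prefix_len=8
Fragment 4: offset=8 data="Jklm" -> buffer=PXlGimcbJklm -> prefix_len=12

Answer: 0 2 8 12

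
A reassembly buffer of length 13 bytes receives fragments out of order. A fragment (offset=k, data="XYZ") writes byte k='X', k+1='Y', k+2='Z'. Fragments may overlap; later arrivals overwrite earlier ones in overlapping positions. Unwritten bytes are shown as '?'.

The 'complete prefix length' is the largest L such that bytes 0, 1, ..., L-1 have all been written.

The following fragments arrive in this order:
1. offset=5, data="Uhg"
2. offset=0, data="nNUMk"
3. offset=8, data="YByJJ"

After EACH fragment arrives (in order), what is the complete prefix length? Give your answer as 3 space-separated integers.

Answer: 0 8 13

Derivation:
Fragment 1: offset=5 data="Uhg" -> buffer=?????Uhg????? -> prefix_len=0
Fragment 2: offset=0 data="nNUMk" -> buffer=nNUMkUhg????? -> prefix_len=8
Fragment 3: offset=8 data="YByJJ" -> buffer=nNUMkUhgYByJJ -> prefix_len=13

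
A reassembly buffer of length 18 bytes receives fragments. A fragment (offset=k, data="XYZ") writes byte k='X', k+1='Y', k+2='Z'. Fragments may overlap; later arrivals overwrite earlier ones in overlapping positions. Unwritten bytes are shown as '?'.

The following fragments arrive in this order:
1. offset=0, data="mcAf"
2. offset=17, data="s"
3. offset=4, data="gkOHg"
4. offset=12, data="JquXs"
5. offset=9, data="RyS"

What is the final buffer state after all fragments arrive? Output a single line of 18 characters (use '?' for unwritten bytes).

Answer: mcAfgkOHgRySJquXss

Derivation:
Fragment 1: offset=0 data="mcAf" -> buffer=mcAf??????????????
Fragment 2: offset=17 data="s" -> buffer=mcAf?????????????s
Fragment 3: offset=4 data="gkOHg" -> buffer=mcAfgkOHg????????s
Fragment 4: offset=12 data="JquXs" -> buffer=mcAfgkOHg???JquXss
Fragment 5: offset=9 data="RyS" -> buffer=mcAfgkOHgRySJquXss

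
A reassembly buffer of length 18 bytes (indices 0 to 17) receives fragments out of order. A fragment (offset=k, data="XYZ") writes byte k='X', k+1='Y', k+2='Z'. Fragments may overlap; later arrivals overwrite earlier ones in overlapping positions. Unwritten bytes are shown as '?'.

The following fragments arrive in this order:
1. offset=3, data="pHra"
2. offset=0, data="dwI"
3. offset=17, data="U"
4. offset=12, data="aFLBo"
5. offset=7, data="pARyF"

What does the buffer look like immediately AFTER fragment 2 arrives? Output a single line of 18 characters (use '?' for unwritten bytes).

Answer: dwIpHra???????????

Derivation:
Fragment 1: offset=3 data="pHra" -> buffer=???pHra???????????
Fragment 2: offset=0 data="dwI" -> buffer=dwIpHra???????????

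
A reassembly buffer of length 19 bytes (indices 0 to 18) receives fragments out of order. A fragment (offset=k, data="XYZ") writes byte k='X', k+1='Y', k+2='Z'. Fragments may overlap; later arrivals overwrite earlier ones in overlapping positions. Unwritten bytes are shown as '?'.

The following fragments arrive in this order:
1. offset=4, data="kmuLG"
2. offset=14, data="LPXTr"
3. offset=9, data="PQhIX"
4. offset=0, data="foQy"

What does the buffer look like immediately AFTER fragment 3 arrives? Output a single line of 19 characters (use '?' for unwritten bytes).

Fragment 1: offset=4 data="kmuLG" -> buffer=????kmuLG??????????
Fragment 2: offset=14 data="LPXTr" -> buffer=????kmuLG?????LPXTr
Fragment 3: offset=9 data="PQhIX" -> buffer=????kmuLGPQhIXLPXTr

Answer: ????kmuLGPQhIXLPXTr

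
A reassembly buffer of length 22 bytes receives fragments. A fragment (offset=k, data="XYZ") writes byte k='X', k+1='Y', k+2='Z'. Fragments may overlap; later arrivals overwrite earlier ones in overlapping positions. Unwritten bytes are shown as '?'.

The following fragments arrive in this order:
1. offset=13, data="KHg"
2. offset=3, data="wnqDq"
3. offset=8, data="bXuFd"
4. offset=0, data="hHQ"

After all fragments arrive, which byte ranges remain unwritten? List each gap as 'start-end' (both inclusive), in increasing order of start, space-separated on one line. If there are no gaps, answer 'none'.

Answer: 16-21

Derivation:
Fragment 1: offset=13 len=3
Fragment 2: offset=3 len=5
Fragment 3: offset=8 len=5
Fragment 4: offset=0 len=3
Gaps: 16-21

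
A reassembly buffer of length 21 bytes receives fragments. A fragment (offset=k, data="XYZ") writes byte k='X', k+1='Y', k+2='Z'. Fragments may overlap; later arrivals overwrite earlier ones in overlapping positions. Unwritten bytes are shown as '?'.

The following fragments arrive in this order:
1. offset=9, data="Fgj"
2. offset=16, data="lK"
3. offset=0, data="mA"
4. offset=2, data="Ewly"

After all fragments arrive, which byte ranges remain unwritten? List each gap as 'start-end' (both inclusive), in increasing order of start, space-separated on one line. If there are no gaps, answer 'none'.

Fragment 1: offset=9 len=3
Fragment 2: offset=16 len=2
Fragment 3: offset=0 len=2
Fragment 4: offset=2 len=4
Gaps: 6-8 12-15 18-20

Answer: 6-8 12-15 18-20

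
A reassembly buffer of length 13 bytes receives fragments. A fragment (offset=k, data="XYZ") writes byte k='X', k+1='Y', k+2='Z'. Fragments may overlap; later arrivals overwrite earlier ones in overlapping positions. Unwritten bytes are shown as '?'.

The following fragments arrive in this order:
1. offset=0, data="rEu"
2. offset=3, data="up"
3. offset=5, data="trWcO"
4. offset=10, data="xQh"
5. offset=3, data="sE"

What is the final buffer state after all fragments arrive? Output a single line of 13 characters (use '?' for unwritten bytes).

Fragment 1: offset=0 data="rEu" -> buffer=rEu??????????
Fragment 2: offset=3 data="up" -> buffer=rEuup????????
Fragment 3: offset=5 data="trWcO" -> buffer=rEuuptrWcO???
Fragment 4: offset=10 data="xQh" -> buffer=rEuuptrWcOxQh
Fragment 5: offset=3 data="sE" -> buffer=rEusEtrWcOxQh

Answer: rEusEtrWcOxQh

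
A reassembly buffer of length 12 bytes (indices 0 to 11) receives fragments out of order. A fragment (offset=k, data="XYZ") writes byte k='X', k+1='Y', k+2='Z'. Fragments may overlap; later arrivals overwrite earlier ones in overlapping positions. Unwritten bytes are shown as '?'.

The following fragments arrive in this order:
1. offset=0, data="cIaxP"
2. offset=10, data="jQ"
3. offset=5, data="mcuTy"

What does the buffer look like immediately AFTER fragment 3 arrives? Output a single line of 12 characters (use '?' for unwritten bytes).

Fragment 1: offset=0 data="cIaxP" -> buffer=cIaxP???????
Fragment 2: offset=10 data="jQ" -> buffer=cIaxP?????jQ
Fragment 3: offset=5 data="mcuTy" -> buffer=cIaxPmcuTyjQ

Answer: cIaxPmcuTyjQ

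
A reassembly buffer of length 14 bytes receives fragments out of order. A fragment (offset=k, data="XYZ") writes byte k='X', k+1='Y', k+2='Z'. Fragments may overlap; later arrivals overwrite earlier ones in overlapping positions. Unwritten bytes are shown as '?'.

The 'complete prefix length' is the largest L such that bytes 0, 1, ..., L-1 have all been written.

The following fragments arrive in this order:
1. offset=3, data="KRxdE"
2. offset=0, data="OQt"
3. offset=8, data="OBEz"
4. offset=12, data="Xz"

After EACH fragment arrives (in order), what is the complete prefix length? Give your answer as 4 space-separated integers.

Answer: 0 8 12 14

Derivation:
Fragment 1: offset=3 data="KRxdE" -> buffer=???KRxdE?????? -> prefix_len=0
Fragment 2: offset=0 data="OQt" -> buffer=OQtKRxdE?????? -> prefix_len=8
Fragment 3: offset=8 data="OBEz" -> buffer=OQtKRxdEOBEz?? -> prefix_len=12
Fragment 4: offset=12 data="Xz" -> buffer=OQtKRxdEOBEzXz -> prefix_len=14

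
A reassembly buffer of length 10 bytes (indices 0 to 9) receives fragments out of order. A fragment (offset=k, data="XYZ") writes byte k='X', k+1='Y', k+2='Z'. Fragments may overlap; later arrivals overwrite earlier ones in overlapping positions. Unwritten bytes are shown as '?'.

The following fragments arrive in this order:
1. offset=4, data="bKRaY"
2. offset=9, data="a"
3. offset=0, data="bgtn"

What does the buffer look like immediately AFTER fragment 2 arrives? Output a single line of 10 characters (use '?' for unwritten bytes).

Answer: ????bKRaYa

Derivation:
Fragment 1: offset=4 data="bKRaY" -> buffer=????bKRaY?
Fragment 2: offset=9 data="a" -> buffer=????bKRaYa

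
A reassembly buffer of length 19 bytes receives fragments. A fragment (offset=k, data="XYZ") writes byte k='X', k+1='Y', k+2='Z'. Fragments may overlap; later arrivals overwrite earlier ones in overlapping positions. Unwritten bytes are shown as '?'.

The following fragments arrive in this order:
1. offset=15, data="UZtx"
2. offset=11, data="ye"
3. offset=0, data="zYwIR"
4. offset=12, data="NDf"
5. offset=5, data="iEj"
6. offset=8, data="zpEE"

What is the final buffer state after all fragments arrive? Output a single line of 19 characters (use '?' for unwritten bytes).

Fragment 1: offset=15 data="UZtx" -> buffer=???????????????UZtx
Fragment 2: offset=11 data="ye" -> buffer=???????????ye??UZtx
Fragment 3: offset=0 data="zYwIR" -> buffer=zYwIR??????ye??UZtx
Fragment 4: offset=12 data="NDf" -> buffer=zYwIR??????yNDfUZtx
Fragment 5: offset=5 data="iEj" -> buffer=zYwIRiEj???yNDfUZtx
Fragment 6: offset=8 data="zpEE" -> buffer=zYwIRiEjzpEENDfUZtx

Answer: zYwIRiEjzpEENDfUZtx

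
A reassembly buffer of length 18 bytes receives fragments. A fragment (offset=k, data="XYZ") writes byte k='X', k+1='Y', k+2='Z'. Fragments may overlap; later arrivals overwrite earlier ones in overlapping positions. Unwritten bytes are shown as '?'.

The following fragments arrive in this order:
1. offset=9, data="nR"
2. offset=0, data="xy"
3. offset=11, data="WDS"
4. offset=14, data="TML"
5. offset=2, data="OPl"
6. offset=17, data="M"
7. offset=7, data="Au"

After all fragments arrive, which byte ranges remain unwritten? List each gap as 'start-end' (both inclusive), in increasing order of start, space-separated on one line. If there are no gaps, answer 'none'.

Fragment 1: offset=9 len=2
Fragment 2: offset=0 len=2
Fragment 3: offset=11 len=3
Fragment 4: offset=14 len=3
Fragment 5: offset=2 len=3
Fragment 6: offset=17 len=1
Fragment 7: offset=7 len=2
Gaps: 5-6

Answer: 5-6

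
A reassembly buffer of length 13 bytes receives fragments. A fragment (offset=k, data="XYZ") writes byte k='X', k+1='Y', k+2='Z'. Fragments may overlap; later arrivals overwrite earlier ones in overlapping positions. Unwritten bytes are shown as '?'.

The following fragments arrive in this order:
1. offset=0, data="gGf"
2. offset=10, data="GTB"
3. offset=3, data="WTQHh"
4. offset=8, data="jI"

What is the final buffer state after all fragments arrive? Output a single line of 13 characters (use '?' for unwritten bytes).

Answer: gGfWTQHhjIGTB

Derivation:
Fragment 1: offset=0 data="gGf" -> buffer=gGf??????????
Fragment 2: offset=10 data="GTB" -> buffer=gGf???????GTB
Fragment 3: offset=3 data="WTQHh" -> buffer=gGfWTQHh??GTB
Fragment 4: offset=8 data="jI" -> buffer=gGfWTQHhjIGTB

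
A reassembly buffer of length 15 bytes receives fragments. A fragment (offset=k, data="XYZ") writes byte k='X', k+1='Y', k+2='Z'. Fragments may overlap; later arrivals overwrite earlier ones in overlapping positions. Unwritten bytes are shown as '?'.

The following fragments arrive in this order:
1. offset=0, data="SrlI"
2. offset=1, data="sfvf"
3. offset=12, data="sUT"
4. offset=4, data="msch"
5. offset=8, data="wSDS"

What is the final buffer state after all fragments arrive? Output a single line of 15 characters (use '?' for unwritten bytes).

Answer: SsfvmschwSDSsUT

Derivation:
Fragment 1: offset=0 data="SrlI" -> buffer=SrlI???????????
Fragment 2: offset=1 data="sfvf" -> buffer=Ssfvf??????????
Fragment 3: offset=12 data="sUT" -> buffer=Ssfvf???????sUT
Fragment 4: offset=4 data="msch" -> buffer=Ssfvmsch????sUT
Fragment 5: offset=8 data="wSDS" -> buffer=SsfvmschwSDSsUT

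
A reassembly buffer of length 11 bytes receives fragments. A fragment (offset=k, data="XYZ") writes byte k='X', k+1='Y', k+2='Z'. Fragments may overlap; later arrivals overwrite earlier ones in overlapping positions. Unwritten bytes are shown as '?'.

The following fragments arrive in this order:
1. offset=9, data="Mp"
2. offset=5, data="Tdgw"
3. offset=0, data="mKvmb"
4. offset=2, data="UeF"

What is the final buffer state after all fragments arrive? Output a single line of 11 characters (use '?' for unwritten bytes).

Answer: mKUeFTdgwMp

Derivation:
Fragment 1: offset=9 data="Mp" -> buffer=?????????Mp
Fragment 2: offset=5 data="Tdgw" -> buffer=?????TdgwMp
Fragment 3: offset=0 data="mKvmb" -> buffer=mKvmbTdgwMp
Fragment 4: offset=2 data="UeF" -> buffer=mKUeFTdgwMp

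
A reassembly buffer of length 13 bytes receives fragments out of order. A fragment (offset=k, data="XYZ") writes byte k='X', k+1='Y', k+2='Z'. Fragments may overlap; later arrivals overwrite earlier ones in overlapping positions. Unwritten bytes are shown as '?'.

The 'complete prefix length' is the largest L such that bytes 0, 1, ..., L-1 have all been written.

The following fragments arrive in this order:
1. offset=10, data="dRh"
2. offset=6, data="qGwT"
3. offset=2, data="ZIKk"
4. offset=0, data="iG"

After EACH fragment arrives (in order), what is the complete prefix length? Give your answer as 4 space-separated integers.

Fragment 1: offset=10 data="dRh" -> buffer=??????????dRh -> prefix_len=0
Fragment 2: offset=6 data="qGwT" -> buffer=??????qGwTdRh -> prefix_len=0
Fragment 3: offset=2 data="ZIKk" -> buffer=??ZIKkqGwTdRh -> prefix_len=0
Fragment 4: offset=0 data="iG" -> buffer=iGZIKkqGwTdRh -> prefix_len=13

Answer: 0 0 0 13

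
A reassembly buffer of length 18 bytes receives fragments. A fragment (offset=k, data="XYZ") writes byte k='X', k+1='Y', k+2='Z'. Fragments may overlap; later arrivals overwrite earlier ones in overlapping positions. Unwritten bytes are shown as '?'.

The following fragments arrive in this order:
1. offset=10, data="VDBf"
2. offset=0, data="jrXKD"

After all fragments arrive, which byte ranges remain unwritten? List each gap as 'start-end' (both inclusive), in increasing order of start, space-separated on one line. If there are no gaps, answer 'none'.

Fragment 1: offset=10 len=4
Fragment 2: offset=0 len=5
Gaps: 5-9 14-17

Answer: 5-9 14-17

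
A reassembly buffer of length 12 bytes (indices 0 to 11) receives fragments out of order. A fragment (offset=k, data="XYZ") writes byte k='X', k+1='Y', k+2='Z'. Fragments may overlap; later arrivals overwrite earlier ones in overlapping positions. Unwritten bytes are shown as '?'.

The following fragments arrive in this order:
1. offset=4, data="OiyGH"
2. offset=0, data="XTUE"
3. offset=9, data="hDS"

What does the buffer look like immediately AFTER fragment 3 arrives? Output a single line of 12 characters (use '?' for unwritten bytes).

Fragment 1: offset=4 data="OiyGH" -> buffer=????OiyGH???
Fragment 2: offset=0 data="XTUE" -> buffer=XTUEOiyGH???
Fragment 3: offset=9 data="hDS" -> buffer=XTUEOiyGHhDS

Answer: XTUEOiyGHhDS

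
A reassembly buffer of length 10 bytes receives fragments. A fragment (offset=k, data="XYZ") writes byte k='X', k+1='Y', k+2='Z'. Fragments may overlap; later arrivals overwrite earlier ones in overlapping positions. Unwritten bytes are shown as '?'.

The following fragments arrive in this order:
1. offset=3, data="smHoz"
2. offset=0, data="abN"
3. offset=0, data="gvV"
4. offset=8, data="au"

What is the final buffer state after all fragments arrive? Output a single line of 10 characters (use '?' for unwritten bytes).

Fragment 1: offset=3 data="smHoz" -> buffer=???smHoz??
Fragment 2: offset=0 data="abN" -> buffer=abNsmHoz??
Fragment 3: offset=0 data="gvV" -> buffer=gvVsmHoz??
Fragment 4: offset=8 data="au" -> buffer=gvVsmHozau

Answer: gvVsmHozau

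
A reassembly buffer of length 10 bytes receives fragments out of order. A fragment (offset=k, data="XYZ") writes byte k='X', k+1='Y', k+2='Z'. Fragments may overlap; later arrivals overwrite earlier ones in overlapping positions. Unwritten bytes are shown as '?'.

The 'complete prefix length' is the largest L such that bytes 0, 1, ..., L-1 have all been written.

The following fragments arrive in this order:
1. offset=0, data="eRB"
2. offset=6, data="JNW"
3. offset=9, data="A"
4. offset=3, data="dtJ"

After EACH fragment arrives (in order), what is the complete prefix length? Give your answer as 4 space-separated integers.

Answer: 3 3 3 10

Derivation:
Fragment 1: offset=0 data="eRB" -> buffer=eRB??????? -> prefix_len=3
Fragment 2: offset=6 data="JNW" -> buffer=eRB???JNW? -> prefix_len=3
Fragment 3: offset=9 data="A" -> buffer=eRB???JNWA -> prefix_len=3
Fragment 4: offset=3 data="dtJ" -> buffer=eRBdtJJNWA -> prefix_len=10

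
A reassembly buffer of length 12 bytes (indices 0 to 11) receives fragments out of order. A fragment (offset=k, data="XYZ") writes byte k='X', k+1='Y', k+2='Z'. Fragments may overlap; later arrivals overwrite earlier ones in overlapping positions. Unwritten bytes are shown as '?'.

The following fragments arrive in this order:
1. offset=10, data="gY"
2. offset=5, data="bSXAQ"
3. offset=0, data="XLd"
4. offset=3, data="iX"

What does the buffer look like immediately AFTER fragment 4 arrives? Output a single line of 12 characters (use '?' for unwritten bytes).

Answer: XLdiXbSXAQgY

Derivation:
Fragment 1: offset=10 data="gY" -> buffer=??????????gY
Fragment 2: offset=5 data="bSXAQ" -> buffer=?????bSXAQgY
Fragment 3: offset=0 data="XLd" -> buffer=XLd??bSXAQgY
Fragment 4: offset=3 data="iX" -> buffer=XLdiXbSXAQgY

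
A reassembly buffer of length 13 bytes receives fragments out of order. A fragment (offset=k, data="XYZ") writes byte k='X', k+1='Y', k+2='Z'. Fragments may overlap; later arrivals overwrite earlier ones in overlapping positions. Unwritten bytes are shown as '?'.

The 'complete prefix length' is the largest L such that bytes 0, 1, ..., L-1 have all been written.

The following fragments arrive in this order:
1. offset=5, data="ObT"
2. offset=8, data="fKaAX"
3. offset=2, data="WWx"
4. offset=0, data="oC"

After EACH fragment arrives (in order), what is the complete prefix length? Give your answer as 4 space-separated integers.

Answer: 0 0 0 13

Derivation:
Fragment 1: offset=5 data="ObT" -> buffer=?????ObT????? -> prefix_len=0
Fragment 2: offset=8 data="fKaAX" -> buffer=?????ObTfKaAX -> prefix_len=0
Fragment 3: offset=2 data="WWx" -> buffer=??WWxObTfKaAX -> prefix_len=0
Fragment 4: offset=0 data="oC" -> buffer=oCWWxObTfKaAX -> prefix_len=13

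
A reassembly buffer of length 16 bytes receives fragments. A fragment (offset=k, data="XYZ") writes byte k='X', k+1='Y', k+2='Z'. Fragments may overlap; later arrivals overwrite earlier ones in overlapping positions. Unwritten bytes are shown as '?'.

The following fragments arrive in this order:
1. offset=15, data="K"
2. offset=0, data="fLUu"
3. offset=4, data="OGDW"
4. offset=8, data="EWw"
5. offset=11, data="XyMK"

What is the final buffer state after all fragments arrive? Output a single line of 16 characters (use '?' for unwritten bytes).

Answer: fLUuOGDWEWwXyMKK

Derivation:
Fragment 1: offset=15 data="K" -> buffer=???????????????K
Fragment 2: offset=0 data="fLUu" -> buffer=fLUu???????????K
Fragment 3: offset=4 data="OGDW" -> buffer=fLUuOGDW???????K
Fragment 4: offset=8 data="EWw" -> buffer=fLUuOGDWEWw????K
Fragment 5: offset=11 data="XyMK" -> buffer=fLUuOGDWEWwXyMKK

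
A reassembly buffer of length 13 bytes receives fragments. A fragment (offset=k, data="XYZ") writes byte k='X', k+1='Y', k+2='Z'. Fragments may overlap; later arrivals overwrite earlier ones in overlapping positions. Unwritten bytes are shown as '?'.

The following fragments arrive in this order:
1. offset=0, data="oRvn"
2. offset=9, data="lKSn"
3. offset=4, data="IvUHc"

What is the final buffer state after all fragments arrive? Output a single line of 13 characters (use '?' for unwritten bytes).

Fragment 1: offset=0 data="oRvn" -> buffer=oRvn?????????
Fragment 2: offset=9 data="lKSn" -> buffer=oRvn?????lKSn
Fragment 3: offset=4 data="IvUHc" -> buffer=oRvnIvUHclKSn

Answer: oRvnIvUHclKSn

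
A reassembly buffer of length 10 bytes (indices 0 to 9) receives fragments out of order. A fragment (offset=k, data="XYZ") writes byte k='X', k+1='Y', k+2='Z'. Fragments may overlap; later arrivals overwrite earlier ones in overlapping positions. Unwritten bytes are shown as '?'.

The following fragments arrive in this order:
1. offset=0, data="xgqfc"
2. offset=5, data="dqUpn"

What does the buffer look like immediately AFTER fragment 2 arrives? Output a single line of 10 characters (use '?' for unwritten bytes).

Answer: xgqfcdqUpn

Derivation:
Fragment 1: offset=0 data="xgqfc" -> buffer=xgqfc?????
Fragment 2: offset=5 data="dqUpn" -> buffer=xgqfcdqUpn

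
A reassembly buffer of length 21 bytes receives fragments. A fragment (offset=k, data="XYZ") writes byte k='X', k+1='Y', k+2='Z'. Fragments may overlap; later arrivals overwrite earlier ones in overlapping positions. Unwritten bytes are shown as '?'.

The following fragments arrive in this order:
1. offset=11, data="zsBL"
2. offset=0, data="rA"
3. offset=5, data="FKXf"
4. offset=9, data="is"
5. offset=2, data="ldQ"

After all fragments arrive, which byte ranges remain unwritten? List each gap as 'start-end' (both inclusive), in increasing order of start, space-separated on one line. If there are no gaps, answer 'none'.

Fragment 1: offset=11 len=4
Fragment 2: offset=0 len=2
Fragment 3: offset=5 len=4
Fragment 4: offset=9 len=2
Fragment 5: offset=2 len=3
Gaps: 15-20

Answer: 15-20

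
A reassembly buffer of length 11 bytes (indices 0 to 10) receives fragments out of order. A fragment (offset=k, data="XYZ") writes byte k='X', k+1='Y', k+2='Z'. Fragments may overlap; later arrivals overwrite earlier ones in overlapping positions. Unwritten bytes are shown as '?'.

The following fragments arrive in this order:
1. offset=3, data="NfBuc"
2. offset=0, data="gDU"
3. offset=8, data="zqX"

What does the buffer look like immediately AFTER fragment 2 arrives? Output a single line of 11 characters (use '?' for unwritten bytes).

Fragment 1: offset=3 data="NfBuc" -> buffer=???NfBuc???
Fragment 2: offset=0 data="gDU" -> buffer=gDUNfBuc???

Answer: gDUNfBuc???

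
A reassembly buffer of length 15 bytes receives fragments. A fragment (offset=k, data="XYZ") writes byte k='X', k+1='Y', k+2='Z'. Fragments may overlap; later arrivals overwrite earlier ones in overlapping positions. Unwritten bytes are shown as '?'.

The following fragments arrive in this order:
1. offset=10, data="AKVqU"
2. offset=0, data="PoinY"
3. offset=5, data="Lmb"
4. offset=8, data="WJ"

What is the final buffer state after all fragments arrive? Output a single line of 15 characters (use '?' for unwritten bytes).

Answer: PoinYLmbWJAKVqU

Derivation:
Fragment 1: offset=10 data="AKVqU" -> buffer=??????????AKVqU
Fragment 2: offset=0 data="PoinY" -> buffer=PoinY?????AKVqU
Fragment 3: offset=5 data="Lmb" -> buffer=PoinYLmb??AKVqU
Fragment 4: offset=8 data="WJ" -> buffer=PoinYLmbWJAKVqU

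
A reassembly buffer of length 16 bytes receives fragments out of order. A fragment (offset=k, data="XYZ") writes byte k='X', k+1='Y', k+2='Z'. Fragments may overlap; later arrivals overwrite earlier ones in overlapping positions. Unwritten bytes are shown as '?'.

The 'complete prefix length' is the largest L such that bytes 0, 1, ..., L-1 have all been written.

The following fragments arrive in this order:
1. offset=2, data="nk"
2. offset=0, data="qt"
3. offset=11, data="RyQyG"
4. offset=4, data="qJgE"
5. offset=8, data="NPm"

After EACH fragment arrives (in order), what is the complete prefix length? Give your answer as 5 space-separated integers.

Answer: 0 4 4 8 16

Derivation:
Fragment 1: offset=2 data="nk" -> buffer=??nk???????????? -> prefix_len=0
Fragment 2: offset=0 data="qt" -> buffer=qtnk???????????? -> prefix_len=4
Fragment 3: offset=11 data="RyQyG" -> buffer=qtnk???????RyQyG -> prefix_len=4
Fragment 4: offset=4 data="qJgE" -> buffer=qtnkqJgE???RyQyG -> prefix_len=8
Fragment 5: offset=8 data="NPm" -> buffer=qtnkqJgENPmRyQyG -> prefix_len=16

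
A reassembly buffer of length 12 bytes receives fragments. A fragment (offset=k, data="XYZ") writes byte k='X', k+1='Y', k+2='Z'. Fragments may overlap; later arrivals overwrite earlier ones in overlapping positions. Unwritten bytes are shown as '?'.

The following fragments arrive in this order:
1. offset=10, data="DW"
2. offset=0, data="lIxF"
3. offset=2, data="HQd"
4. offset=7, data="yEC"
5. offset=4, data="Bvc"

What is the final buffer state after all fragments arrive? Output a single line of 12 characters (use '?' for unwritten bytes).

Answer: lIHQBvcyECDW

Derivation:
Fragment 1: offset=10 data="DW" -> buffer=??????????DW
Fragment 2: offset=0 data="lIxF" -> buffer=lIxF??????DW
Fragment 3: offset=2 data="HQd" -> buffer=lIHQd?????DW
Fragment 4: offset=7 data="yEC" -> buffer=lIHQd??yECDW
Fragment 5: offset=4 data="Bvc" -> buffer=lIHQBvcyECDW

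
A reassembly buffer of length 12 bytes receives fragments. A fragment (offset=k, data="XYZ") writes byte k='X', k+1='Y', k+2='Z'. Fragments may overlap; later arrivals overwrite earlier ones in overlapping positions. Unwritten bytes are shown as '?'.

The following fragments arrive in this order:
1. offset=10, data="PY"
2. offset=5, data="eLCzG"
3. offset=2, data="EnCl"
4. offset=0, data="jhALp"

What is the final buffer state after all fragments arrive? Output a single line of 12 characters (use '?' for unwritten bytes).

Fragment 1: offset=10 data="PY" -> buffer=??????????PY
Fragment 2: offset=5 data="eLCzG" -> buffer=?????eLCzGPY
Fragment 3: offset=2 data="EnCl" -> buffer=??EnClLCzGPY
Fragment 4: offset=0 data="jhALp" -> buffer=jhALplLCzGPY

Answer: jhALplLCzGPY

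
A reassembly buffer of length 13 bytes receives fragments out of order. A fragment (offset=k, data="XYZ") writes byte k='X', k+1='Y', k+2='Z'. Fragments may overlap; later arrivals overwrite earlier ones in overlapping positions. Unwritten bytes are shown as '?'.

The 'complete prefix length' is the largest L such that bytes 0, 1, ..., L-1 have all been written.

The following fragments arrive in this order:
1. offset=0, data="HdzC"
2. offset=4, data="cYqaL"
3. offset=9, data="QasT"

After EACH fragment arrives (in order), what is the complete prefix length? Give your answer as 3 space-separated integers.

Answer: 4 9 13

Derivation:
Fragment 1: offset=0 data="HdzC" -> buffer=HdzC????????? -> prefix_len=4
Fragment 2: offset=4 data="cYqaL" -> buffer=HdzCcYqaL???? -> prefix_len=9
Fragment 3: offset=9 data="QasT" -> buffer=HdzCcYqaLQasT -> prefix_len=13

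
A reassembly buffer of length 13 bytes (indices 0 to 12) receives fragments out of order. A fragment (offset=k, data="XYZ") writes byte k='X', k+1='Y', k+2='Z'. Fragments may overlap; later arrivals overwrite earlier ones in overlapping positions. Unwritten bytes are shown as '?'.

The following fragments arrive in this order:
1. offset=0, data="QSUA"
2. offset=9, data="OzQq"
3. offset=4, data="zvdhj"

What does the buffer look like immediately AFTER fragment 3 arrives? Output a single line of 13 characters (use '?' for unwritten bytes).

Fragment 1: offset=0 data="QSUA" -> buffer=QSUA?????????
Fragment 2: offset=9 data="OzQq" -> buffer=QSUA?????OzQq
Fragment 3: offset=4 data="zvdhj" -> buffer=QSUAzvdhjOzQq

Answer: QSUAzvdhjOzQq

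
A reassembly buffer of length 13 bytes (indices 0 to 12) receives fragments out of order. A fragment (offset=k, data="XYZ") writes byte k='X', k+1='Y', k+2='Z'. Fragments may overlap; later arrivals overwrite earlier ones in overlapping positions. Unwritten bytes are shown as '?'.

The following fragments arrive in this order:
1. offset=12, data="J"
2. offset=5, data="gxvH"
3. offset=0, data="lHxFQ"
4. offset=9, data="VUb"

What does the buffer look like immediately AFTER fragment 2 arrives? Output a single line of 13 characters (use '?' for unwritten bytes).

Answer: ?????gxvH???J

Derivation:
Fragment 1: offset=12 data="J" -> buffer=????????????J
Fragment 2: offset=5 data="gxvH" -> buffer=?????gxvH???J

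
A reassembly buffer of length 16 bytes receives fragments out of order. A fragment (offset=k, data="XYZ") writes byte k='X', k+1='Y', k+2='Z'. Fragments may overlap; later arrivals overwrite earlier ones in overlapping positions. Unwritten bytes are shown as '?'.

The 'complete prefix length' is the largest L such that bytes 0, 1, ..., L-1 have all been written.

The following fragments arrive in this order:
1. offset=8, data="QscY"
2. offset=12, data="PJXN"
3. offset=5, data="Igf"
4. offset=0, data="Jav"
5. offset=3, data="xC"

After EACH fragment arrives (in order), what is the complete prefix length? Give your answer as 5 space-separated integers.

Fragment 1: offset=8 data="QscY" -> buffer=????????QscY???? -> prefix_len=0
Fragment 2: offset=12 data="PJXN" -> buffer=????????QscYPJXN -> prefix_len=0
Fragment 3: offset=5 data="Igf" -> buffer=?????IgfQscYPJXN -> prefix_len=0
Fragment 4: offset=0 data="Jav" -> buffer=Jav??IgfQscYPJXN -> prefix_len=3
Fragment 5: offset=3 data="xC" -> buffer=JavxCIgfQscYPJXN -> prefix_len=16

Answer: 0 0 0 3 16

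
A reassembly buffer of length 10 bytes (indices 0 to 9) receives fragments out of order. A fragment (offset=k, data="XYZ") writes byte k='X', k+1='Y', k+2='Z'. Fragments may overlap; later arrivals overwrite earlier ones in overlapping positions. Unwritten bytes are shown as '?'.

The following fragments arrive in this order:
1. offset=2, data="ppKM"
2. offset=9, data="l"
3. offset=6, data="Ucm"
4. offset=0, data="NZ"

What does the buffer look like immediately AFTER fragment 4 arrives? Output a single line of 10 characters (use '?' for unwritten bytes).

Fragment 1: offset=2 data="ppKM" -> buffer=??ppKM????
Fragment 2: offset=9 data="l" -> buffer=??ppKM???l
Fragment 3: offset=6 data="Ucm" -> buffer=??ppKMUcml
Fragment 4: offset=0 data="NZ" -> buffer=NZppKMUcml

Answer: NZppKMUcml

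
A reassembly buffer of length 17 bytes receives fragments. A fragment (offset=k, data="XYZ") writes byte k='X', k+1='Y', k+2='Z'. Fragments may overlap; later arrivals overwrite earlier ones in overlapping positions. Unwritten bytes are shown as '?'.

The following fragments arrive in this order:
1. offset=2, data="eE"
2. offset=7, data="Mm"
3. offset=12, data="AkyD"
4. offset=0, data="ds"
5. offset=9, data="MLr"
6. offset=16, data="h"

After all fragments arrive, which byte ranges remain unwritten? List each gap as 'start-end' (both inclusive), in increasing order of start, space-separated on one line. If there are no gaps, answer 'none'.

Fragment 1: offset=2 len=2
Fragment 2: offset=7 len=2
Fragment 3: offset=12 len=4
Fragment 4: offset=0 len=2
Fragment 5: offset=9 len=3
Fragment 6: offset=16 len=1
Gaps: 4-6

Answer: 4-6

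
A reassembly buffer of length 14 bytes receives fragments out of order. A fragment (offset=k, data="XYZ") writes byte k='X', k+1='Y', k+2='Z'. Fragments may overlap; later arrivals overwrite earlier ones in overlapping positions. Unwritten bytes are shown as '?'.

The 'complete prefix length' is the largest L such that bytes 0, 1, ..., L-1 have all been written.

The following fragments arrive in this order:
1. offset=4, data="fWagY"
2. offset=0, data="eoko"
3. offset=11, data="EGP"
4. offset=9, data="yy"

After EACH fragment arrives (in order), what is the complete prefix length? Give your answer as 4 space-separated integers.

Answer: 0 9 9 14

Derivation:
Fragment 1: offset=4 data="fWagY" -> buffer=????fWagY????? -> prefix_len=0
Fragment 2: offset=0 data="eoko" -> buffer=eokofWagY????? -> prefix_len=9
Fragment 3: offset=11 data="EGP" -> buffer=eokofWagY??EGP -> prefix_len=9
Fragment 4: offset=9 data="yy" -> buffer=eokofWagYyyEGP -> prefix_len=14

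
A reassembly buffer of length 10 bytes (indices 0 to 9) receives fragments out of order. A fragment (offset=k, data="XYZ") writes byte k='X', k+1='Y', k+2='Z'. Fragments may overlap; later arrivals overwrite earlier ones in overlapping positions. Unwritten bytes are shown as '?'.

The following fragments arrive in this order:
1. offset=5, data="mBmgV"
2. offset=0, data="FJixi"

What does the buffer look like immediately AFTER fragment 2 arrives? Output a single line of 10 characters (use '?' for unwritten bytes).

Fragment 1: offset=5 data="mBmgV" -> buffer=?????mBmgV
Fragment 2: offset=0 data="FJixi" -> buffer=FJiximBmgV

Answer: FJiximBmgV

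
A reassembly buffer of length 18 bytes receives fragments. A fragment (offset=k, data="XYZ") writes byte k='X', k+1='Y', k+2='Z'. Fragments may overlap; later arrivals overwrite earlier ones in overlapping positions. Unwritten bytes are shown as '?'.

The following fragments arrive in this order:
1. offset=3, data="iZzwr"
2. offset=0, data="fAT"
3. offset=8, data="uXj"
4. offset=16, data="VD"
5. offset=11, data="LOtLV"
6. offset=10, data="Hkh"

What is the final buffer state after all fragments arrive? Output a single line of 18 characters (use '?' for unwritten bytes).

Fragment 1: offset=3 data="iZzwr" -> buffer=???iZzwr??????????
Fragment 2: offset=0 data="fAT" -> buffer=fATiZzwr??????????
Fragment 3: offset=8 data="uXj" -> buffer=fATiZzwruXj???????
Fragment 4: offset=16 data="VD" -> buffer=fATiZzwruXj?????VD
Fragment 5: offset=11 data="LOtLV" -> buffer=fATiZzwruXjLOtLVVD
Fragment 6: offset=10 data="Hkh" -> buffer=fATiZzwruXHkhtLVVD

Answer: fATiZzwruXHkhtLVVD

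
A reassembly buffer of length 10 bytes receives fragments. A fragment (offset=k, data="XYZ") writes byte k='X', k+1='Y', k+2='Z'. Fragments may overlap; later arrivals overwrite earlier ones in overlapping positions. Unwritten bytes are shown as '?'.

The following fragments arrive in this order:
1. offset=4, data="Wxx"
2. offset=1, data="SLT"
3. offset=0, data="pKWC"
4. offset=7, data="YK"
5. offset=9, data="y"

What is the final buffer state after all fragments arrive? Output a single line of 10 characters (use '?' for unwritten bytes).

Answer: pKWCWxxYKy

Derivation:
Fragment 1: offset=4 data="Wxx" -> buffer=????Wxx???
Fragment 2: offset=1 data="SLT" -> buffer=?SLTWxx???
Fragment 3: offset=0 data="pKWC" -> buffer=pKWCWxx???
Fragment 4: offset=7 data="YK" -> buffer=pKWCWxxYK?
Fragment 5: offset=9 data="y" -> buffer=pKWCWxxYKy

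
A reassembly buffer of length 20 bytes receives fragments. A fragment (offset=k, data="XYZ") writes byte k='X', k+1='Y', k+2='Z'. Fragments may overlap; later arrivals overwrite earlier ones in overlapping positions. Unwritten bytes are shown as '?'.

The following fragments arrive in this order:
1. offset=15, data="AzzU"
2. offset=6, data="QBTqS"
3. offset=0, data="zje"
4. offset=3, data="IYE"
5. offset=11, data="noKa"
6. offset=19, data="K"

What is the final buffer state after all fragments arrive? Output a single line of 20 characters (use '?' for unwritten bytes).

Answer: zjeIYEQBTqSnoKaAzzUK

Derivation:
Fragment 1: offset=15 data="AzzU" -> buffer=???????????????AzzU?
Fragment 2: offset=6 data="QBTqS" -> buffer=??????QBTqS????AzzU?
Fragment 3: offset=0 data="zje" -> buffer=zje???QBTqS????AzzU?
Fragment 4: offset=3 data="IYE" -> buffer=zjeIYEQBTqS????AzzU?
Fragment 5: offset=11 data="noKa" -> buffer=zjeIYEQBTqSnoKaAzzU?
Fragment 6: offset=19 data="K" -> buffer=zjeIYEQBTqSnoKaAzzUK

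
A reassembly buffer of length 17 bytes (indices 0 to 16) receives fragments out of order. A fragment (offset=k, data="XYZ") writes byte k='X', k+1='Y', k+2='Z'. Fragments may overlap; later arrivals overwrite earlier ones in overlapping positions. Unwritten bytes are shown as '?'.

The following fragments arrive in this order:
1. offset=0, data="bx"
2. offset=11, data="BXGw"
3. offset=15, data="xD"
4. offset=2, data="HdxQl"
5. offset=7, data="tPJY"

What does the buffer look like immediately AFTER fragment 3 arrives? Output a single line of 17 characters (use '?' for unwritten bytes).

Fragment 1: offset=0 data="bx" -> buffer=bx???????????????
Fragment 2: offset=11 data="BXGw" -> buffer=bx?????????BXGw??
Fragment 3: offset=15 data="xD" -> buffer=bx?????????BXGwxD

Answer: bx?????????BXGwxD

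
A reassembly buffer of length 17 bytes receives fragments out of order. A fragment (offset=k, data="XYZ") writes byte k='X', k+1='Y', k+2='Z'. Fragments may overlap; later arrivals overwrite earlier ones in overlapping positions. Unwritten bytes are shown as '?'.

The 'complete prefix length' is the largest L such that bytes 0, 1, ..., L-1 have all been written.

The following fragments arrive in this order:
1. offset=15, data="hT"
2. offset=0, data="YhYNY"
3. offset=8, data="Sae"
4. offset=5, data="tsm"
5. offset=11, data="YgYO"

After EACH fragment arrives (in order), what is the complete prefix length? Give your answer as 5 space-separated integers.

Answer: 0 5 5 11 17

Derivation:
Fragment 1: offset=15 data="hT" -> buffer=???????????????hT -> prefix_len=0
Fragment 2: offset=0 data="YhYNY" -> buffer=YhYNY??????????hT -> prefix_len=5
Fragment 3: offset=8 data="Sae" -> buffer=YhYNY???Sae????hT -> prefix_len=5
Fragment 4: offset=5 data="tsm" -> buffer=YhYNYtsmSae????hT -> prefix_len=11
Fragment 5: offset=11 data="YgYO" -> buffer=YhYNYtsmSaeYgYOhT -> prefix_len=17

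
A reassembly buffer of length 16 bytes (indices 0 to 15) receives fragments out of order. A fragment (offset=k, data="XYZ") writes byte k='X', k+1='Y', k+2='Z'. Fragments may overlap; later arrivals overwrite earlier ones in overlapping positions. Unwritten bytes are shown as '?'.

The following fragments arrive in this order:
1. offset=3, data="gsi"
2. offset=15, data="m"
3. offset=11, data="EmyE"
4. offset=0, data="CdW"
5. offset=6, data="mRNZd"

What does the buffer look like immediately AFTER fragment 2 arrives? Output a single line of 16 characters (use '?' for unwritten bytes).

Fragment 1: offset=3 data="gsi" -> buffer=???gsi??????????
Fragment 2: offset=15 data="m" -> buffer=???gsi?????????m

Answer: ???gsi?????????m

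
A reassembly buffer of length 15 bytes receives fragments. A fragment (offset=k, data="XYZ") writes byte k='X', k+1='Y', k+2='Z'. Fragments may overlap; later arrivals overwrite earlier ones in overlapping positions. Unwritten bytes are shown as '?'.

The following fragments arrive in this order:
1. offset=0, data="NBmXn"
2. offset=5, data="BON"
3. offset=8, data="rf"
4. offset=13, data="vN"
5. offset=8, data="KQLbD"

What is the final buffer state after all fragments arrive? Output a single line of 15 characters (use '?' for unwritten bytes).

Fragment 1: offset=0 data="NBmXn" -> buffer=NBmXn??????????
Fragment 2: offset=5 data="BON" -> buffer=NBmXnBON???????
Fragment 3: offset=8 data="rf" -> buffer=NBmXnBONrf?????
Fragment 4: offset=13 data="vN" -> buffer=NBmXnBONrf???vN
Fragment 5: offset=8 data="KQLbD" -> buffer=NBmXnBONKQLbDvN

Answer: NBmXnBONKQLbDvN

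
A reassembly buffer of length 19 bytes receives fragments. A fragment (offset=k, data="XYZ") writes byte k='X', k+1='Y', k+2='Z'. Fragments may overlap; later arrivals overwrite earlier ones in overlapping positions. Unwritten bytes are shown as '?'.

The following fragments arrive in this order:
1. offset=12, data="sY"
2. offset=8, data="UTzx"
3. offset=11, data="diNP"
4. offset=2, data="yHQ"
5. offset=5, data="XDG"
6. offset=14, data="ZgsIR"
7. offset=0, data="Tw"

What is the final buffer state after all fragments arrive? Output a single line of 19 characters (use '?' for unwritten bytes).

Fragment 1: offset=12 data="sY" -> buffer=????????????sY?????
Fragment 2: offset=8 data="UTzx" -> buffer=????????UTzxsY?????
Fragment 3: offset=11 data="diNP" -> buffer=????????UTzdiNP????
Fragment 4: offset=2 data="yHQ" -> buffer=??yHQ???UTzdiNP????
Fragment 5: offset=5 data="XDG" -> buffer=??yHQXDGUTzdiNP????
Fragment 6: offset=14 data="ZgsIR" -> buffer=??yHQXDGUTzdiNZgsIR
Fragment 7: offset=0 data="Tw" -> buffer=TwyHQXDGUTzdiNZgsIR

Answer: TwyHQXDGUTzdiNZgsIR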